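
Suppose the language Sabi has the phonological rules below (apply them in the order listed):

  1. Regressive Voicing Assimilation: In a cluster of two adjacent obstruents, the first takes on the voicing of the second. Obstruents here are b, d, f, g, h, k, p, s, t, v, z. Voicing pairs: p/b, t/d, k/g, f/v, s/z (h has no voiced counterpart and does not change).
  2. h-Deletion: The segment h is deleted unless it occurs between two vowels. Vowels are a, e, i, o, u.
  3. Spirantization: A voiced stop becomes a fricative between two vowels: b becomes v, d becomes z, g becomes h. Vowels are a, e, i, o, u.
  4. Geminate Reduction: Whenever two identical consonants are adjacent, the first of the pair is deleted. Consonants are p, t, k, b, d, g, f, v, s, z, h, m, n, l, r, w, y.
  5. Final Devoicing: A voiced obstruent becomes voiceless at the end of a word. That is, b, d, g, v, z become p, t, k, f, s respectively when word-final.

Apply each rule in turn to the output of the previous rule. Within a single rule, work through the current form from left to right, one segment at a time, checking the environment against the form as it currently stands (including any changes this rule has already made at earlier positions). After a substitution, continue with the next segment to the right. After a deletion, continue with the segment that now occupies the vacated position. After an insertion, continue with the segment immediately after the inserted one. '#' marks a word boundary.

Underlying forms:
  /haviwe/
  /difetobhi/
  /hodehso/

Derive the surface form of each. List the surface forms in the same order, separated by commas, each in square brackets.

/haviwe/:
  1 Regressive Voicing Assimilation: no change — [haviwe]
  2 h-Deletion: [haviwe] → [aviwe]
  3 Spirantization: no change — [aviwe]
  4 Geminate Reduction: no change — [aviwe]
  5 Final Devoicing: no change — [aviwe]
/difetobhi/:
  1 Regressive Voicing Assimilation: [difetobhi] → [difetophi]
  2 h-Deletion: [difetophi] → [difetopi]
  3 Spirantization: no change — [difetopi]
  4 Geminate Reduction: no change — [difetopi]
  5 Final Devoicing: no change — [difetopi]
/hodehso/:
  1 Regressive Voicing Assimilation: no change — [hodehso]
  2 h-Deletion: [hodehso] → [odeso]
  3 Spirantization: [odeso] → [ozeso]
  4 Geminate Reduction: no change — [ozeso]
  5 Final Devoicing: no change — [ozeso]

[aviwe], [difetopi], [ozeso]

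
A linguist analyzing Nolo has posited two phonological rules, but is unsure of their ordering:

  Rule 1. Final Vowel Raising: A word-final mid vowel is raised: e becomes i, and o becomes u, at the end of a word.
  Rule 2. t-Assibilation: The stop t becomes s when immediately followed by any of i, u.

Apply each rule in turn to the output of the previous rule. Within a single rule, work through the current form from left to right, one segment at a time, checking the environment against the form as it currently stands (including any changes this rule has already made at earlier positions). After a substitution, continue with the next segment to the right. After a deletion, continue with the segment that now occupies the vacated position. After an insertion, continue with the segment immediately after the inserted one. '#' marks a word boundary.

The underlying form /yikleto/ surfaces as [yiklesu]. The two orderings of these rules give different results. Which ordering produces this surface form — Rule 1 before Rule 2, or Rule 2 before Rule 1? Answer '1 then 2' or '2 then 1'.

Order 1 then 2:
  1 Final Vowel Raising: [yikleto] → [yikletu]
  2 t-Assibilation: [yikletu] → [yiklesu]
  result: [yiklesu]
Order 2 then 1:
  2 t-Assibilation: no change — [yikleto]
  1 Final Vowel Raising: [yikleto] → [yikletu]
  result: [yikletu]

1 then 2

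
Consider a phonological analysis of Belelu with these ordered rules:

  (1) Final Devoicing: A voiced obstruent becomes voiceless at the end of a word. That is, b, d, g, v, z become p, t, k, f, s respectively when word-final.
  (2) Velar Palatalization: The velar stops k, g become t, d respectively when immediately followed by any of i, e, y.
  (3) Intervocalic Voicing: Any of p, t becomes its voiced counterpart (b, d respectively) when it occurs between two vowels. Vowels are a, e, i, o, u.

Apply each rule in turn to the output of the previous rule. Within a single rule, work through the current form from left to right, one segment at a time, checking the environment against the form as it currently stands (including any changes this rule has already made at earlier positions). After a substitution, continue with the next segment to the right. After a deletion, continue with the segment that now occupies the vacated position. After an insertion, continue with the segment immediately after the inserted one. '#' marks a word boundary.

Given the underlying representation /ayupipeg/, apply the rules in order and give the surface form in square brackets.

[ayubibek]

(1) Final Devoicing: [ayupipeg] → [ayupipek]
(2) Velar Palatalization: no change — [ayupipek]
(3) Intervocalic Voicing: [ayupipek] → [ayubibek]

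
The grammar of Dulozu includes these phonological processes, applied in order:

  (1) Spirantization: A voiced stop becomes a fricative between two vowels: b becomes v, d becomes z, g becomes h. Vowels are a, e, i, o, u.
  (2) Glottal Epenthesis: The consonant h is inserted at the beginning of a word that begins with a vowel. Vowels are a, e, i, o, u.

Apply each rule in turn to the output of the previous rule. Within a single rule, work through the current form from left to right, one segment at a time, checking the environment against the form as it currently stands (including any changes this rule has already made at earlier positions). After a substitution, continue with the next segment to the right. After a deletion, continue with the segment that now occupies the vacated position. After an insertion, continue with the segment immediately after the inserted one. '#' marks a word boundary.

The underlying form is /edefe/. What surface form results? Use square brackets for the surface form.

(1) Spirantization: [edefe] → [ezefe]
(2) Glottal Epenthesis: [ezefe] → [hezefe]

[hezefe]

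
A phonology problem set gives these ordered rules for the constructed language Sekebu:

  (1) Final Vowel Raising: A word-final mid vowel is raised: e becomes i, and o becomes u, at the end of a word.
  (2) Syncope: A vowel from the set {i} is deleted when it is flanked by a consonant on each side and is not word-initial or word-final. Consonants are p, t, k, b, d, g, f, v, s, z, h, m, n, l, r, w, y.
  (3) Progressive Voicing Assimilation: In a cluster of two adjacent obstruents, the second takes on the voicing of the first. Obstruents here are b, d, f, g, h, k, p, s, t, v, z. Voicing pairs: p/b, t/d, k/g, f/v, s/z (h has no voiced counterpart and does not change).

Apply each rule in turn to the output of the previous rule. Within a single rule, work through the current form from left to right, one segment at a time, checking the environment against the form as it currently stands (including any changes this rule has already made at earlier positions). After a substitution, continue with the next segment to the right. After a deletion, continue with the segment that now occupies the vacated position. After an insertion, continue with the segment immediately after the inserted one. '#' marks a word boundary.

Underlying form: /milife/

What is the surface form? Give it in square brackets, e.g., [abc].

(1) Final Vowel Raising: [milife] → [milifi]
(2) Syncope: [milifi] → [mlfi]
(3) Progressive Voicing Assimilation: no change — [mlfi]

[mlfi]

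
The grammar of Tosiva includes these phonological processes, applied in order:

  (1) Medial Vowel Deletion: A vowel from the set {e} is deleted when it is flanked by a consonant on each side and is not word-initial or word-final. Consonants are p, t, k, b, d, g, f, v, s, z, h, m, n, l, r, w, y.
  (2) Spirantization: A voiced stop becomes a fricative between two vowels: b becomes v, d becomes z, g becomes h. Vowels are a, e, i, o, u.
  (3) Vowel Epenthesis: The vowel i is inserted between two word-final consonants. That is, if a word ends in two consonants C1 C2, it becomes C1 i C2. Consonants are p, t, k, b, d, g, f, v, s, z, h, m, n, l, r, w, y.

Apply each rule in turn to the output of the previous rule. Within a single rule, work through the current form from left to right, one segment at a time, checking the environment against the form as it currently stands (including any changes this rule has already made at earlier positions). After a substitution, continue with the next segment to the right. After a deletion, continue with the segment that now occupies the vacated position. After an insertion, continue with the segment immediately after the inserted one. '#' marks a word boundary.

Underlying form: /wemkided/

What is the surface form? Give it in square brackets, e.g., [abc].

[wmkidid]

(1) Medial Vowel Deletion: [wemkided] → [wmkidd]
(2) Spirantization: no change — [wmkidd]
(3) Vowel Epenthesis: [wmkidd] → [wmkidid]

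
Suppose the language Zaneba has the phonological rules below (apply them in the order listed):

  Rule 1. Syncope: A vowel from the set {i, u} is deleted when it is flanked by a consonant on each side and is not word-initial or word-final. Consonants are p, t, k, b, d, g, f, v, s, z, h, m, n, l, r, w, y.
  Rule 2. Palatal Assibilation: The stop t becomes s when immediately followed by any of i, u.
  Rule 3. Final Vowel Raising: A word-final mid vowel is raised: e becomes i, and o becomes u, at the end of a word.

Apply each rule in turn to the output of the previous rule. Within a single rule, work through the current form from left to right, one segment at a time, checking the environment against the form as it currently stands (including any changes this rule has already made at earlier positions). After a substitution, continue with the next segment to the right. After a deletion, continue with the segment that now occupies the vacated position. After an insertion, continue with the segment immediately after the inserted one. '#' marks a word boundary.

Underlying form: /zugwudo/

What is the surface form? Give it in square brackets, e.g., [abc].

Rule 1 Syncope: [zugwudo] → [zgwdo]
Rule 2 Palatal Assibilation: no change — [zgwdo]
Rule 3 Final Vowel Raising: [zgwdo] → [zgwdu]

[zgwdu]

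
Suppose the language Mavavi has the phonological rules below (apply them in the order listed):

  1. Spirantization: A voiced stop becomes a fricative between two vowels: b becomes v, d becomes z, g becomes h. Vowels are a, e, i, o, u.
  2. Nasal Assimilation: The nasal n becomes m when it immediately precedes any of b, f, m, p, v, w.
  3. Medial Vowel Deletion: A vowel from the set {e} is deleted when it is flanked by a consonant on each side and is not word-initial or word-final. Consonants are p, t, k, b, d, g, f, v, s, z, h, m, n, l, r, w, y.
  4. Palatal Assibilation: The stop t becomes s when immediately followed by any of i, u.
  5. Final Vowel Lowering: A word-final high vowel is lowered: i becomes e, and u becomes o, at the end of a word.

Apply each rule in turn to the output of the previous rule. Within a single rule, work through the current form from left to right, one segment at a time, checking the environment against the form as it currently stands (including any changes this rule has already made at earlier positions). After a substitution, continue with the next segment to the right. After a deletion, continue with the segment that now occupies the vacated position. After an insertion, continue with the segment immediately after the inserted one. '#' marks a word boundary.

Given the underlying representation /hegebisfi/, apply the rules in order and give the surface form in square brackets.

1 Spirantization: [hegebisfi] → [hehevisfi]
2 Nasal Assimilation: no change — [hehevisfi]
3 Medial Vowel Deletion: [hehevisfi] → [hhvisfi]
4 Palatal Assibilation: no change — [hhvisfi]
5 Final Vowel Lowering: [hhvisfi] → [hhvisfe]

[hhvisfe]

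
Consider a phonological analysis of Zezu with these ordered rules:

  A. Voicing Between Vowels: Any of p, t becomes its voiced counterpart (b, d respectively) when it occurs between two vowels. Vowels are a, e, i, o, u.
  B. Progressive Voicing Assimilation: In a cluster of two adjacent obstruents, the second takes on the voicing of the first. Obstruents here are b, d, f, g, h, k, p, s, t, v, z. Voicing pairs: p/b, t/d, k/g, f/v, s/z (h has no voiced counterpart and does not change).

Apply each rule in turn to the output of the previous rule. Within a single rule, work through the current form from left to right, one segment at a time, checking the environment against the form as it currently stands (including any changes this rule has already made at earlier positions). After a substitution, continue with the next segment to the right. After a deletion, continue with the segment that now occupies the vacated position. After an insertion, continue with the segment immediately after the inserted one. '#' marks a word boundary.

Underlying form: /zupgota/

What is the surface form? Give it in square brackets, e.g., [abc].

A Voicing Between Vowels: [zupgota] → [zupgoda]
B Progressive Voicing Assimilation: [zupgoda] → [zupkoda]

[zupkoda]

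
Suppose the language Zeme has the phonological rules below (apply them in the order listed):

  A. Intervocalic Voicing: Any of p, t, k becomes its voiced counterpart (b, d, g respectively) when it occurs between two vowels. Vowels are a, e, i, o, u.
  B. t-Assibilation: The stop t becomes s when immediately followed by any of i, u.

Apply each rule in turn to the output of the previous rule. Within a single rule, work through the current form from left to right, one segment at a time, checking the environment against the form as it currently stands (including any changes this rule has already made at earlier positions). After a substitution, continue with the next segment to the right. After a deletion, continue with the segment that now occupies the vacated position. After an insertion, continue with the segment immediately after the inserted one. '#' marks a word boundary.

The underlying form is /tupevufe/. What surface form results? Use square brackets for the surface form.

A Intervocalic Voicing: [tupevufe] → [tubevufe]
B t-Assibilation: [tubevufe] → [subevufe]

[subevufe]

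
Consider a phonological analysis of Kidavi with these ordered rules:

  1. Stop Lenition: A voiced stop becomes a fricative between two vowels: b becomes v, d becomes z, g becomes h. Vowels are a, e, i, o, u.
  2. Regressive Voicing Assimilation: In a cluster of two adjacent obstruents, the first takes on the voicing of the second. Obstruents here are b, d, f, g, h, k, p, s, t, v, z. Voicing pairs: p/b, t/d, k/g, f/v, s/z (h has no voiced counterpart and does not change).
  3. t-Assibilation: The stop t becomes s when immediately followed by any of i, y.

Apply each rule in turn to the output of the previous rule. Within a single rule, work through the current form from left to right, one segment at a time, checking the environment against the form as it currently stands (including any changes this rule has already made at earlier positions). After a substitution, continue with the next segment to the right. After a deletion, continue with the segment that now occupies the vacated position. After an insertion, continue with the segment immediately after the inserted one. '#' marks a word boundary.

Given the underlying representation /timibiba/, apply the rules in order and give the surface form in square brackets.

1 Stop Lenition: [timibiba] → [timiviva]
2 Regressive Voicing Assimilation: no change — [timiviva]
3 t-Assibilation: [timiviva] → [simiviva]

[simiviva]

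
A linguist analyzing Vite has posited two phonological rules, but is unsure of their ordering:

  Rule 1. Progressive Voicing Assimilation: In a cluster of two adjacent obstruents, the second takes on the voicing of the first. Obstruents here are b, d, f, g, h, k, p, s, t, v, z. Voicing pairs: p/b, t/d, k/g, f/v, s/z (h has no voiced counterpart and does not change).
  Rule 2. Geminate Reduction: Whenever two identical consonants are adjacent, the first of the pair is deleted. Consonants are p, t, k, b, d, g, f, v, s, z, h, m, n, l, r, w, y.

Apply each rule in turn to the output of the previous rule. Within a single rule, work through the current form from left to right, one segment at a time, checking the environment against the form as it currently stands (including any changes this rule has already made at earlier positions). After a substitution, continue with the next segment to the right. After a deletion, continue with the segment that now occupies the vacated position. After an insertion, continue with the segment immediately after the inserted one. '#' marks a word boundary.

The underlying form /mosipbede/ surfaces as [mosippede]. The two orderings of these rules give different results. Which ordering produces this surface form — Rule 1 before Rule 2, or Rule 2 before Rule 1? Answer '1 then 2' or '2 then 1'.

2 then 1

Order 1 then 2:
  1 Progressive Voicing Assimilation: [mosipbede] → [mosippede]
  2 Geminate Reduction: [mosippede] → [mosipede]
  result: [mosipede]
Order 2 then 1:
  2 Geminate Reduction: no change — [mosipbede]
  1 Progressive Voicing Assimilation: [mosipbede] → [mosippede]
  result: [mosippede]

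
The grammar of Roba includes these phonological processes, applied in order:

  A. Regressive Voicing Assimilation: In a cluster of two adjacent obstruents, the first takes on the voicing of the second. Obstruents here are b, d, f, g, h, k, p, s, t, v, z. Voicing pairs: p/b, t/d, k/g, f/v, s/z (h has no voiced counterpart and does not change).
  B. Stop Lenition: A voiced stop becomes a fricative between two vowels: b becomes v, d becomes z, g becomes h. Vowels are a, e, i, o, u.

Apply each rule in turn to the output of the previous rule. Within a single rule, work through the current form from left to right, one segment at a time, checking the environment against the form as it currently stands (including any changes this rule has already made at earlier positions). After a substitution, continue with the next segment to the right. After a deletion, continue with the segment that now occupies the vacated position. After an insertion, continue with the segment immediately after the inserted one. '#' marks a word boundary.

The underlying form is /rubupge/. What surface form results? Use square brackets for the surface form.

[ruvubge]

A Regressive Voicing Assimilation: [rubupge] → [rububge]
B Stop Lenition: [rububge] → [ruvubge]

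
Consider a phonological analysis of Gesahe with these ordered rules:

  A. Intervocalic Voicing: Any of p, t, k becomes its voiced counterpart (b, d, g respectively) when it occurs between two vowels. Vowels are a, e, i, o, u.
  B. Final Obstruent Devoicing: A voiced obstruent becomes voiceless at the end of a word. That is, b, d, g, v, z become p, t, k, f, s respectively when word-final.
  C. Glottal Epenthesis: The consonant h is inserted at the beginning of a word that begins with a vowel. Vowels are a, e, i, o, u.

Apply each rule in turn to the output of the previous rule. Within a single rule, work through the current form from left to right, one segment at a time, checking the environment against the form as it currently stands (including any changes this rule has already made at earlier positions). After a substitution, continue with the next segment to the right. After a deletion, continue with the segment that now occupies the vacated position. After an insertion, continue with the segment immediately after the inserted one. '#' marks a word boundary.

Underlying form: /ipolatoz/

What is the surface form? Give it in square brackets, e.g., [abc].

[hibolados]

A Intervocalic Voicing: [ipolatoz] → [iboladoz]
B Final Obstruent Devoicing: [iboladoz] → [ibolados]
C Glottal Epenthesis: [ibolados] → [hibolados]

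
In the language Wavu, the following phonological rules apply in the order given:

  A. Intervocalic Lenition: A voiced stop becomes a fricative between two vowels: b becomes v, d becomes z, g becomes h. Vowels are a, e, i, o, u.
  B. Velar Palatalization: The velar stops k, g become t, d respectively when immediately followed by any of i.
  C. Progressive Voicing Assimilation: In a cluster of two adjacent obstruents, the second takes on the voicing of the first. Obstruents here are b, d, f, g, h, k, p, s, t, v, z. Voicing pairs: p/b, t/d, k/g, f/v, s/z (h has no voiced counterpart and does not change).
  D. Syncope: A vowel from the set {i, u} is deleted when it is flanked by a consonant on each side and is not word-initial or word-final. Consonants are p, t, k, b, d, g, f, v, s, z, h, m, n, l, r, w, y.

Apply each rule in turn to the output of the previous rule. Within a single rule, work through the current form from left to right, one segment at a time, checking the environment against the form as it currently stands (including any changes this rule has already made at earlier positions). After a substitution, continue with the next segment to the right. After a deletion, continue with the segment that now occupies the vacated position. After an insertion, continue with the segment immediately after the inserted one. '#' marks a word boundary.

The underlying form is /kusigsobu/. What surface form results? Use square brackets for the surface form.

A Intervocalic Lenition: [kusigsobu] → [kusigsovu]
B Velar Palatalization: no change — [kusigsovu]
C Progressive Voicing Assimilation: [kusigsovu] → [kusigzovu]
D Syncope: [kusigzovu] → [ksgzovu]

[ksgzovu]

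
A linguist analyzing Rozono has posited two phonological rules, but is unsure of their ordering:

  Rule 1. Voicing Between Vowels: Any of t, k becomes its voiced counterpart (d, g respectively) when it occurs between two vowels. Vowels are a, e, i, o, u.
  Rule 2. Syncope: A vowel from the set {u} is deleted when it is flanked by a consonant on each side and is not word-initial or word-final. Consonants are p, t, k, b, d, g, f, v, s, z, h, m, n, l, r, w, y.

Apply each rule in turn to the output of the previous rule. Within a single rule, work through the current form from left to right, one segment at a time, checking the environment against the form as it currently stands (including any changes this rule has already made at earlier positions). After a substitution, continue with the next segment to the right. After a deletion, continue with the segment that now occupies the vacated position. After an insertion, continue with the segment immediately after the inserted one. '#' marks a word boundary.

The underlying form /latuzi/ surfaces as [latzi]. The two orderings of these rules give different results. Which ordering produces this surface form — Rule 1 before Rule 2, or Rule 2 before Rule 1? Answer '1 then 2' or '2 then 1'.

2 then 1

Order 1 then 2:
  1 Voicing Between Vowels: [latuzi] → [laduzi]
  2 Syncope: [laduzi] → [ladzi]
  result: [ladzi]
Order 2 then 1:
  2 Syncope: [latuzi] → [latzi]
  1 Voicing Between Vowels: no change — [latzi]
  result: [latzi]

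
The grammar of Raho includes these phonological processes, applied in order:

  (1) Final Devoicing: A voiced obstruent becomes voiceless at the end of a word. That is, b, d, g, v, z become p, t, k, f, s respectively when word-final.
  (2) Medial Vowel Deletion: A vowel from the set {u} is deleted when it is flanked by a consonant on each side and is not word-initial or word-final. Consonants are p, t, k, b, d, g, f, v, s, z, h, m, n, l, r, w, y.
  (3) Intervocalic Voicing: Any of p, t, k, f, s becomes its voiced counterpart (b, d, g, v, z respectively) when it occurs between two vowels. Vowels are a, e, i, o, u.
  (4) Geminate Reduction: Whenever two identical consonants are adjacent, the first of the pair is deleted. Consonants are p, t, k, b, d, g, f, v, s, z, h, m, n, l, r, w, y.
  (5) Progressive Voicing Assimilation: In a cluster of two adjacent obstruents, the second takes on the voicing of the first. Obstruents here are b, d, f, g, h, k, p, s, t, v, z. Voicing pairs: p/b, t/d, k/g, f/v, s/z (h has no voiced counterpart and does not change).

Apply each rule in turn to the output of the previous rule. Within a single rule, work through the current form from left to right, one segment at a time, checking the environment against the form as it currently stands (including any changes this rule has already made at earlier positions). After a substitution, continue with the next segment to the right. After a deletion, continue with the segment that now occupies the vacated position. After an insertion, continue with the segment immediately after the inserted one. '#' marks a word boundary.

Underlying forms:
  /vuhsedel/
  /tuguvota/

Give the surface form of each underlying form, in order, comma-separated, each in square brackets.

[vhsedel], [tkfoda]

/vuhsedel/:
  (1) Final Devoicing: no change — [vuhsedel]
  (2) Medial Vowel Deletion: [vuhsedel] → [vhsedel]
  (3) Intervocalic Voicing: no change — [vhsedel]
  (4) Geminate Reduction: no change — [vhsedel]
  (5) Progressive Voicing Assimilation: no change — [vhsedel]
/tuguvota/:
  (1) Final Devoicing: no change — [tuguvota]
  (2) Medial Vowel Deletion: [tuguvota] → [tgvota]
  (3) Intervocalic Voicing: [tgvota] → [tgvoda]
  (4) Geminate Reduction: no change — [tgvoda]
  (5) Progressive Voicing Assimilation: [tgvoda] → [tkfoda]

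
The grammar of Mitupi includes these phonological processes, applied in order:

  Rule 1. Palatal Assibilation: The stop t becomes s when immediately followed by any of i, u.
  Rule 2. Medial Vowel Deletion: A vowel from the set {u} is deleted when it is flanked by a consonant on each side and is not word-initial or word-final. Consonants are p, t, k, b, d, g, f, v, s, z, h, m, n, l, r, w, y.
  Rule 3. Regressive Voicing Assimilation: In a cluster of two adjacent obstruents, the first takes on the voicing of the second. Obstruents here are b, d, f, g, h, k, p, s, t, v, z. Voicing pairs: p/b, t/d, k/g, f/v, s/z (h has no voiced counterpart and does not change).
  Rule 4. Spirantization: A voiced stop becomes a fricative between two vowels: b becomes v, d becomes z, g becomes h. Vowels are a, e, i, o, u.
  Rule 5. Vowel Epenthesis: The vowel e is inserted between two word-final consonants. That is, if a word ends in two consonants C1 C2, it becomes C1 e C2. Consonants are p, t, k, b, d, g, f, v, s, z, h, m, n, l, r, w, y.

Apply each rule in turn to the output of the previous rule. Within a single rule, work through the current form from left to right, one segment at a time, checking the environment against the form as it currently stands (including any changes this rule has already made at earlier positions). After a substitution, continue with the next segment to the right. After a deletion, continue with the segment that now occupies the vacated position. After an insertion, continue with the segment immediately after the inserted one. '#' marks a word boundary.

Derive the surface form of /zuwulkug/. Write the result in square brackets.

[zwlgeg]

Rule 1 Palatal Assibilation: no change — [zuwulkug]
Rule 2 Medial Vowel Deletion: [zuwulkug] → [zwlkg]
Rule 3 Regressive Voicing Assimilation: [zwlkg] → [zwlgg]
Rule 4 Spirantization: no change — [zwlgg]
Rule 5 Vowel Epenthesis: [zwlgg] → [zwlgeg]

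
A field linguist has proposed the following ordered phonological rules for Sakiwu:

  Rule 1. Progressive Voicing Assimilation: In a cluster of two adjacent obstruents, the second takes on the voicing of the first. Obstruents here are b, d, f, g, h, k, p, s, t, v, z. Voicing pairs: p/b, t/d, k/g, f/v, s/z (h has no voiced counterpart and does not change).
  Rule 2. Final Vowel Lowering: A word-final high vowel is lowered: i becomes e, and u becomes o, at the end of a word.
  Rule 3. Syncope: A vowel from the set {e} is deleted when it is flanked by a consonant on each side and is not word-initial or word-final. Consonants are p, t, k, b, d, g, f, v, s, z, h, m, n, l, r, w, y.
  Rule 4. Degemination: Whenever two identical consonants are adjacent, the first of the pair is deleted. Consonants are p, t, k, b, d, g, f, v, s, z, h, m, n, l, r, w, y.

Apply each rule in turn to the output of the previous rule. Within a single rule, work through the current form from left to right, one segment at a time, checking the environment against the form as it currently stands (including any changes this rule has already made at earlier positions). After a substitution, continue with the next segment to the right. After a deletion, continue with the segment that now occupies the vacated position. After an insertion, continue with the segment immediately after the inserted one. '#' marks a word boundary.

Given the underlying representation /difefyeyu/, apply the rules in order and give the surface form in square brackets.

Rule 1 Progressive Voicing Assimilation: no change — [difefyeyu]
Rule 2 Final Vowel Lowering: [difefyeyu] → [difefyeyo]
Rule 3 Syncope: [difefyeyo] → [diffyyo]
Rule 4 Degemination: [diffyyo] → [difyo]

[difyo]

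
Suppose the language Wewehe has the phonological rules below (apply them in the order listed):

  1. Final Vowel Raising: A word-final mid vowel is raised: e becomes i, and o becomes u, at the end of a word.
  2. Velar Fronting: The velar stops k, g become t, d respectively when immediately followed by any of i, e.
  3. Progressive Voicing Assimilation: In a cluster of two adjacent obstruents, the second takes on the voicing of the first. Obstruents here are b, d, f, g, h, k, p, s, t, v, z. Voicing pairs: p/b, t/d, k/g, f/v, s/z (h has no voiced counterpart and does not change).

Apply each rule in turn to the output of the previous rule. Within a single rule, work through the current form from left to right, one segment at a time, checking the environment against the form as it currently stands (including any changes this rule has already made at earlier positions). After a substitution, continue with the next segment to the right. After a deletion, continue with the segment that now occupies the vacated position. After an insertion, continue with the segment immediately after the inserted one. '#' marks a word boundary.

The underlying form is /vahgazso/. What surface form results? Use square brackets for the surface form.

[vahkazzu]

1 Final Vowel Raising: [vahgazso] → [vahgazsu]
2 Velar Fronting: no change — [vahgazsu]
3 Progressive Voicing Assimilation: [vahgazsu] → [vahkazzu]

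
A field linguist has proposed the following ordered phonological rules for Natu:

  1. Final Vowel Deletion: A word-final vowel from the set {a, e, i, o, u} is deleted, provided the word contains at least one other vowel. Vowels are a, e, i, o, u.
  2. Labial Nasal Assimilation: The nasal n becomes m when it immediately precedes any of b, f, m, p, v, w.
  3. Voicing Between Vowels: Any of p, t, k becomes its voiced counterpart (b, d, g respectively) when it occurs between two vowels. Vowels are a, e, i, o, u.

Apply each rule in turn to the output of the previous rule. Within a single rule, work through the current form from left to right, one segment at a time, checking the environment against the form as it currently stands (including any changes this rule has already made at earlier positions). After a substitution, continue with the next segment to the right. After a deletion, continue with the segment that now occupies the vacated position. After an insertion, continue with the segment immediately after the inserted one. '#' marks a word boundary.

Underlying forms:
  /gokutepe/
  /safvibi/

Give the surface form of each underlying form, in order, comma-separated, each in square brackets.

[gogudep], [safvib]

/gokutepe/:
  1 Final Vowel Deletion: [gokutepe] → [gokutep]
  2 Labial Nasal Assimilation: no change — [gokutep]
  3 Voicing Between Vowels: [gokutep] → [gogudep]
/safvibi/:
  1 Final Vowel Deletion: [safvibi] → [safvib]
  2 Labial Nasal Assimilation: no change — [safvib]
  3 Voicing Between Vowels: no change — [safvib]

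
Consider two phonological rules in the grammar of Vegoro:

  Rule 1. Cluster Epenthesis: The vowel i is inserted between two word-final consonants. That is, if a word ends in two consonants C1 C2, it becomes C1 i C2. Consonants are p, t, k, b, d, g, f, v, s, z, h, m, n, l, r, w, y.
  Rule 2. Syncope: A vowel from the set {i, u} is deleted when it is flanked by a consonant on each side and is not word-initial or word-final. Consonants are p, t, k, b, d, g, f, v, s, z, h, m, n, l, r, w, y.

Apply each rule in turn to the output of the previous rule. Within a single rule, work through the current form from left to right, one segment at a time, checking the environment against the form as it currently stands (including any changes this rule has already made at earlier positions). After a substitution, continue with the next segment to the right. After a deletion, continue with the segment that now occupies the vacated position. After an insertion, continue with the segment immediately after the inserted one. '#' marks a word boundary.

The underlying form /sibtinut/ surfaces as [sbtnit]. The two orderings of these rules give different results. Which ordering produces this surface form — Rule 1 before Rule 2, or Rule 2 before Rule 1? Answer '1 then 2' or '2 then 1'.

Order 1 then 2:
  1 Cluster Epenthesis: no change — [sibtinut]
  2 Syncope: [sibtinut] → [sbtnt]
  result: [sbtnt]
Order 2 then 1:
  2 Syncope: [sibtinut] → [sbtnt]
  1 Cluster Epenthesis: [sbtnt] → [sbtnit]
  result: [sbtnit]

2 then 1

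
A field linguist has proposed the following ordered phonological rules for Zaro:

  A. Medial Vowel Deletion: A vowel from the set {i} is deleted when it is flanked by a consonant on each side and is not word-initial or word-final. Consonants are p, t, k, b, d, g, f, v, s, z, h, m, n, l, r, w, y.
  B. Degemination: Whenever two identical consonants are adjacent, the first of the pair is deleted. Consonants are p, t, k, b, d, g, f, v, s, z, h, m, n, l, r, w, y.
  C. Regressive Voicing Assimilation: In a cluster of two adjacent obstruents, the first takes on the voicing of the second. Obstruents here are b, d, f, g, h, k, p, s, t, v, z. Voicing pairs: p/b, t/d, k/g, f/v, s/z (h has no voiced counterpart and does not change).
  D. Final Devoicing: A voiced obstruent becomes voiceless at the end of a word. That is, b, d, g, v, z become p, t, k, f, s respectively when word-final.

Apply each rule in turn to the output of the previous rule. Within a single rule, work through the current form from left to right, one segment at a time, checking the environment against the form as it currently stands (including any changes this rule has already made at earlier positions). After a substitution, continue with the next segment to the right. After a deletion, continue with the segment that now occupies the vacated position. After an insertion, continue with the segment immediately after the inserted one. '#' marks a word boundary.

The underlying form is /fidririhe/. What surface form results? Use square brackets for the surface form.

A Medial Vowel Deletion: [fidririhe] → [fdrrhe]
B Degemination: [fdrrhe] → [fdrhe]
C Regressive Voicing Assimilation: [fdrhe] → [vdrhe]
D Final Devoicing: no change — [vdrhe]

[vdrhe]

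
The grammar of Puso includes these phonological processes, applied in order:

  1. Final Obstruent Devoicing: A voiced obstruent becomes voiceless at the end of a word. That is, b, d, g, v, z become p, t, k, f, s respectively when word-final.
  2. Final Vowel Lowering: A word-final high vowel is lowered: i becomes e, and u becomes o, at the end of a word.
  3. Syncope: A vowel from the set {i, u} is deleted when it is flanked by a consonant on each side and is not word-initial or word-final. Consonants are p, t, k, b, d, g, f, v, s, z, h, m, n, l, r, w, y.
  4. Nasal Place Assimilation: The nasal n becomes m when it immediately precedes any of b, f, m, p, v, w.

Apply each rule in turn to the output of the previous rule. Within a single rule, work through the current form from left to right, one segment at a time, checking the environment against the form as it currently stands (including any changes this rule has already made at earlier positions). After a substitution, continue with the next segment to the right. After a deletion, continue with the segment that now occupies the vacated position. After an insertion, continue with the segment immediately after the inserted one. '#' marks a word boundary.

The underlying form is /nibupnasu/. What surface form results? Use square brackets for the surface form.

[mbpnaso]

1 Final Obstruent Devoicing: no change — [nibupnasu]
2 Final Vowel Lowering: [nibupnasu] → [nibupnaso]
3 Syncope: [nibupnaso] → [nbpnaso]
4 Nasal Place Assimilation: [nbpnaso] → [mbpnaso]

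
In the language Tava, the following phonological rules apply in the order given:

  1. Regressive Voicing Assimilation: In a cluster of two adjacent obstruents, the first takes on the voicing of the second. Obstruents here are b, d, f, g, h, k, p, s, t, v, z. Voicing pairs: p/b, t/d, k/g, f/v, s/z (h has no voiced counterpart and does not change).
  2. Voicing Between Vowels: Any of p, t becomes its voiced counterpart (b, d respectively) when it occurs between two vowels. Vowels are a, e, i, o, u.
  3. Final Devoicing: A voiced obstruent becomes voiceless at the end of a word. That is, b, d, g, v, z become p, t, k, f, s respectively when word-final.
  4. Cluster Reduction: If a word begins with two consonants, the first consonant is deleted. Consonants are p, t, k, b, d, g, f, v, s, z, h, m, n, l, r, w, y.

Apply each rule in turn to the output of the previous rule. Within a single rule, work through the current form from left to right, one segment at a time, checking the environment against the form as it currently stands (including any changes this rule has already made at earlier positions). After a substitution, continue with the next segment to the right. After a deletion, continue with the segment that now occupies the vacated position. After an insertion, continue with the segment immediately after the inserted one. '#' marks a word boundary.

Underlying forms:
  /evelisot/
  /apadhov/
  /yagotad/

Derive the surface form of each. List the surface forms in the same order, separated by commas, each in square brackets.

[evelisot], [abathof], [yagodat]

/evelisot/:
  1 Regressive Voicing Assimilation: no change — [evelisot]
  2 Voicing Between Vowels: no change — [evelisot]
  3 Final Devoicing: no change — [evelisot]
  4 Cluster Reduction: no change — [evelisot]
/apadhov/:
  1 Regressive Voicing Assimilation: [apadhov] → [apathov]
  2 Voicing Between Vowels: [apathov] → [abathov]
  3 Final Devoicing: [abathov] → [abathof]
  4 Cluster Reduction: no change — [abathof]
/yagotad/:
  1 Regressive Voicing Assimilation: no change — [yagotad]
  2 Voicing Between Vowels: [yagotad] → [yagodad]
  3 Final Devoicing: [yagodad] → [yagodat]
  4 Cluster Reduction: no change — [yagodat]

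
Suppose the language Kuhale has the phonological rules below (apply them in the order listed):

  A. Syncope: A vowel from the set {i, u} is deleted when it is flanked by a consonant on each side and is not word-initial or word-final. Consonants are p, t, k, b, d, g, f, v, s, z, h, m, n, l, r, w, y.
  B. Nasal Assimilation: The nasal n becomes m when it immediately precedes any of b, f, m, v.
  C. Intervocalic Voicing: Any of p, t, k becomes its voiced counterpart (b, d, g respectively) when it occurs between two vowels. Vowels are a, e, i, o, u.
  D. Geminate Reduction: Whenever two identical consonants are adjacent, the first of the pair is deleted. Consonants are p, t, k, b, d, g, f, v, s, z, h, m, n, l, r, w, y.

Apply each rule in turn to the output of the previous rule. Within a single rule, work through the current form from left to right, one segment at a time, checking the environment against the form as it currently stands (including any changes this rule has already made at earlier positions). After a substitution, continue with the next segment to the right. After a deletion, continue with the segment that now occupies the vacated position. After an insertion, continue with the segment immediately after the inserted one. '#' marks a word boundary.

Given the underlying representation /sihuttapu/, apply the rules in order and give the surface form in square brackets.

A Syncope: [sihuttapu] → [shttapu]
B Nasal Assimilation: no change — [shttapu]
C Intervocalic Voicing: [shttapu] → [shttabu]
D Geminate Reduction: [shttabu] → [shtabu]

[shtabu]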